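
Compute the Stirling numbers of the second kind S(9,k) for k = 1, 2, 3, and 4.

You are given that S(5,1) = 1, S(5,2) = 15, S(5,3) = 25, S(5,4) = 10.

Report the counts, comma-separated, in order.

1, 255, 3025, 7770

[6] T[6,1]:1*1+0=1 · T[6,2]:2*15+1=31 · T[6,3]:3*25+15=90 · T[6,4]:4*10+25=65
[7] T[7,1]:1*1+0=1 · T[7,2]:2*31+1=63 · T[7,3]:3*90+31=301 · T[7,4]:4*65+90=350
[8] T[8,1]:1*1+0=1 · T[8,2]:2*63+1=127 · T[8,3]:3*301+63=966 · T[8,4]:4*350+301=1701
[9] T[9,1]:1*1+0=1 · T[9,2]:2*127+1=255 · T[9,3]:3*966+127=3025 · T[9,4]:4*1701+966=7770
Read S(9,1) = 1, S(9,2) = 255, S(9,3) = 3025, S(9,4) = 7770.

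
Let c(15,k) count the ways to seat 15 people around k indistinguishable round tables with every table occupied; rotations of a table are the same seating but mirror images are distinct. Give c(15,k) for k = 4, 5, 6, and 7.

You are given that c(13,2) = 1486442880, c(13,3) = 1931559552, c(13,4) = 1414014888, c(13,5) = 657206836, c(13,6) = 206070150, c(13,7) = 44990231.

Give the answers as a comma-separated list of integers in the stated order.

r14: T_14,3=13×1931559552+1486442880=26596717056; T_14,4=13×1414014888+1931559552=20313753096; T_14,5=13×657206836+1414014888=9957703756; T_14,6=13×206070150+657206836=3336118786; T_14,7=13×44990231+206070150=790943153
r15: T_15,4=14×20313753096+26596717056=310989260400; T_15,5=14×9957703756+20313753096=159721605680; T_15,6=14×3336118786+9957703756=56663366760; T_15,7=14×790943153+3336118786=14409322928
Read c(15,4) = 310989260400, c(15,5) = 159721605680, c(15,6) = 56663366760, c(15,7) = 14409322928.

310989260400, 159721605680, 56663366760, 14409322928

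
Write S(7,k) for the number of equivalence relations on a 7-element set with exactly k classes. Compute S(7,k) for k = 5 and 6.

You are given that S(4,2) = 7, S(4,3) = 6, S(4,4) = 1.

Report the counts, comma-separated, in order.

[5] T[5,3]:3*6+7=25 · T[5,4]:4*1+6=10 · T[5,5]:5*0+1=1
[6] T[6,4]:4*10+25=65 · T[6,5]:5*1+10=15 · T[6,6]:6*0+1=1
[7] T[7,5]:5*15+65=140 · T[7,6]:6*1+15=21
Read S(7,5) = 140, S(7,6) = 21.

140, 21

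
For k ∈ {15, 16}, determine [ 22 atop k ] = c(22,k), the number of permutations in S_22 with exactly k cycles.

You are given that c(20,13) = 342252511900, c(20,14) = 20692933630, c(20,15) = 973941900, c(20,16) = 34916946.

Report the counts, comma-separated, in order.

1599718388730, 75289668850

[21] T[21,14]:20*20692933630+342252511900=756111184500 · T[21,15]:20*973941900+20692933630=40171771630 · T[21,16]:20*34916946+973941900=1672280820
[22] T[22,15]:21*40171771630+756111184500=1599718388730 · T[22,16]:21*1672280820+40171771630=75289668850
Read c(22,15) = 1599718388730, c(22,16) = 75289668850.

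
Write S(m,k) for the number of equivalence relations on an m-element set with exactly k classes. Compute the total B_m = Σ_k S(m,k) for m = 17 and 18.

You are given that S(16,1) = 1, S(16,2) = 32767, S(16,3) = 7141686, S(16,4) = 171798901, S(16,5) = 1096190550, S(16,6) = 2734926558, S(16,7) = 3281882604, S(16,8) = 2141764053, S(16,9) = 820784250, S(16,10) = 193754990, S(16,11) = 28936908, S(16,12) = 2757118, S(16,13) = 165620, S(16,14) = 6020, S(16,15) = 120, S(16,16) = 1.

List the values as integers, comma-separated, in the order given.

82864869804, 682076806159

@17  (17,1):1·1+0→1, (17,2):32767·2+1→65535, (17,3):7141686·3+32767→21457825, (17,4):171798901·4+7141686→694337290, (17,5):1096190550·5+171798901→5652751651, (17,6):2734926558·6+1096190550→17505749898, (17,7):3281882604·7+2734926558→25708104786, (17,8):2141764053·8+3281882604→20415995028, (17,9):820784250·9+2141764053→9528822303, (17,10):193754990·10+820784250→2758334150, (17,11):28936908·11+193754990→512060978, (17,12):2757118·12+28936908→62022324, (17,13):165620·13+2757118→4910178, (17,14):6020·14+165620→249900, (17,15):120·15+6020→7820, (17,16):1·16+120→136, (17,17):0·17+1→1
@18  (18,1):1·1+0→1, (18,2):65535·2+1→131071, (18,3):21457825·3+65535→64439010, (18,4):694337290·4+21457825→2798806985, (18,5):5652751651·5+694337290→28958095545, (18,6):17505749898·6+5652751651→110687251039, (18,7):25708104786·7+17505749898→197462483400, (18,8):20415995028·8+25708104786→189036065010, (18,9):9528822303·9+20415995028→106175395755, (18,10):2758334150·10+9528822303→37112163803, (18,11):512060978·11+2758334150→8391004908, (18,12):62022324·12+512060978→1256328866, (18,13):4910178·13+62022324→125854638, (18,14):249900·14+4910178→8408778, (18,15):7820·15+249900→367200, (18,16):136·16+7820→9996, (18,17):1·17+136→153, (18,18):0·18+1→1
B_17 = ΣS(17,k) = 1+65535+21457825+694337290+5652751651+17505749898+25708104786+20415995028+9528822303+2758334150+512060978+62022324+4910178+249900+7820+136+1 = 82864869804
B_18 = ΣS(18,k) = 1+131071+64439010+2798806985+28958095545+110687251039+197462483400+189036065010+106175395755+37112163803+8391004908+1256328866+125854638+8408778+367200+9996+153+1 = 682076806159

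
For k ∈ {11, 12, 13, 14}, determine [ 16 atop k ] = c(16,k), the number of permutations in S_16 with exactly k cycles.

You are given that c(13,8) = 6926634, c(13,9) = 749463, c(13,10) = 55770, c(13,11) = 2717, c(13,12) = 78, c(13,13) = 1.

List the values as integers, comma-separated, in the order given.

r14: T_14,9=13×749463+6926634=16669653; T_14,10=13×55770+749463=1474473; T_14,11=13×2717+55770=91091; T_14,12=13×78+2717=3731; T_14,13=13×1+78=91; T_14,14=13×0+1=1
r15: T_15,10=14×1474473+16669653=37312275; T_15,11=14×91091+1474473=2749747; T_15,12=14×3731+91091=143325; T_15,13=14×91+3731=5005; T_15,14=14×1+91=105
r16: T_16,11=15×2749747+37312275=78558480; T_16,12=15×143325+2749747=4899622; T_16,13=15×5005+143325=218400; T_16,14=15×105+5005=6580
Read c(16,11) = 78558480, c(16,12) = 4899622, c(16,13) = 218400, c(16,14) = 6580.

78558480, 4899622, 218400, 6580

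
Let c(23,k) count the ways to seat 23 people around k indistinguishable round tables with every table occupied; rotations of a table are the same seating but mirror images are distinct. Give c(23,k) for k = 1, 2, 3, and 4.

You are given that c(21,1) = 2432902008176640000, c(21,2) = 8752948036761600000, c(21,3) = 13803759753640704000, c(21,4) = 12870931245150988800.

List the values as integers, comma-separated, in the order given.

r22: T_22,1=21×2432902008176640000+0=51090942171709440000; T_22,2=21×8752948036761600000+2432902008176640000=186244810780170240000; T_22,3=21×13803759753640704000+8752948036761600000=298631902863216384000; T_22,4=21×12870931245150988800+13803759753640704000=284093315901811468800
r23: T_23,1=22×51090942171709440000+0=1124000727777607680000; T_23,2=22×186244810780170240000+51090942171709440000=4148476779335454720000; T_23,3=22×298631902863216384000+186244810780170240000=6756146673770930688000; T_23,4=22×284093315901811468800+298631902863216384000=6548684852703068697600
Read c(23,1) = 1124000727777607680000, c(23,2) = 4148476779335454720000, c(23,3) = 6756146673770930688000, c(23,4) = 6548684852703068697600.

1124000727777607680000, 4148476779335454720000, 6756146673770930688000, 6548684852703068697600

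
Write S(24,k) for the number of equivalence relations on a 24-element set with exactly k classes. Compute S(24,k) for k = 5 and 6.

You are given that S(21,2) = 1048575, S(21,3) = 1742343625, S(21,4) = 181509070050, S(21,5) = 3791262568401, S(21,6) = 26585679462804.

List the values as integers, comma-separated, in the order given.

[22] T[22,3]:3*1742343625+1048575=5228079450 · T[22,4]:4*181509070050+1742343625=727778623825 · T[22,5]:5*3791262568401+181509070050=19137821912055 · T[22,6]:6*26585679462804+3791262568401=163305339345225
[23] T[23,4]:4*727778623825+5228079450=2916342574750 · T[23,5]:5*19137821912055+727778623825=96416888184100 · T[23,6]:6*163305339345225+19137821912055=998969857983405
[24] T[24,5]:5*96416888184100+2916342574750=485000783495250 · T[24,6]:6*998969857983405+96416888184100=6090236036084530
Read S(24,5) = 485000783495250, S(24,6) = 6090236036084530.

485000783495250, 6090236036084530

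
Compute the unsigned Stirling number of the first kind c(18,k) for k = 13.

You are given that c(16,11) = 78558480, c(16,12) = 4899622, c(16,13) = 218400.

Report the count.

299650806

r17: T_17,12=16×4899622+78558480=156952432; T_17,13=16×218400+4899622=8394022
r18: T_18,13=17×8394022+156952432=299650806
Read c(18,13) = 299650806.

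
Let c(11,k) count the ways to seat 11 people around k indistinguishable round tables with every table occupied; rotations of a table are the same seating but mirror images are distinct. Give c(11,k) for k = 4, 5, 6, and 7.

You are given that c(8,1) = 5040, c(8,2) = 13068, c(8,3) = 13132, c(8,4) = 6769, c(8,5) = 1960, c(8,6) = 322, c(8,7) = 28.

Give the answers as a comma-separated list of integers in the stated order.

8409500, 3416930, 902055, 157773

@9  (9,2):13068·8+5040→109584, (9,3):13132·8+13068→118124, (9,4):6769·8+13132→67284, (9,5):1960·8+6769→22449, (9,6):322·8+1960→4536, (9,7):28·8+322→546
@10  (10,3):118124·9+109584→1172700, (10,4):67284·9+118124→723680, (10,5):22449·9+67284→269325, (10,6):4536·9+22449→63273, (10,7):546·9+4536→9450
@11  (11,4):723680·10+1172700→8409500, (11,5):269325·10+723680→3416930, (11,6):63273·10+269325→902055, (11,7):9450·10+63273→157773
Read c(11,4) = 8409500, c(11,5) = 3416930, c(11,6) = 902055, c(11,7) = 157773.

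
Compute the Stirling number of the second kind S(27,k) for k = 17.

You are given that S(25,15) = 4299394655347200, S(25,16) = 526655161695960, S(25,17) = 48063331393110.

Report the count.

35569317763922670

row 26: T[26][16]=16·526655161695960+4299394655347200=12725877242482560  T[26][17]=17·48063331393110+526655161695960=1343731795378830
row 27: T[27][17]=17·1343731795378830+12725877242482560=35569317763922670
Read S(27,17) = 35569317763922670.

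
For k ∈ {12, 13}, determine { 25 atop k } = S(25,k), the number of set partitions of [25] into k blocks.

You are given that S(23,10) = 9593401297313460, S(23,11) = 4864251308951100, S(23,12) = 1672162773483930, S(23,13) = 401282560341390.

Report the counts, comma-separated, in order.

[24] T[24,11]:11*4864251308951100+9593401297313460=63100165695775560 · T[24,12]:12*1672162773483930+4864251308951100=24930204590758260 · T[24,13]:13*401282560341390+1672162773483930=6888836057922000
[25] T[25,12]:12*24930204590758260+63100165695775560=362262620784874680 · T[25,13]:13*6888836057922000+24930204590758260=114485073343744260
Read S(25,12) = 362262620784874680, S(25,13) = 114485073343744260.

362262620784874680, 114485073343744260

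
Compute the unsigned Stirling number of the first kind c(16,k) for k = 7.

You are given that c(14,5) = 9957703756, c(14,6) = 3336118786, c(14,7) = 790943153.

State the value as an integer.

272803210680

i=15: T(15,6)=9957703756+14·3336118786=56663366760 | T(15,7)=3336118786+14·790943153=14409322928
i=16: T(16,7)=56663366760+15·14409322928=272803210680
Read c(16,7) = 272803210680.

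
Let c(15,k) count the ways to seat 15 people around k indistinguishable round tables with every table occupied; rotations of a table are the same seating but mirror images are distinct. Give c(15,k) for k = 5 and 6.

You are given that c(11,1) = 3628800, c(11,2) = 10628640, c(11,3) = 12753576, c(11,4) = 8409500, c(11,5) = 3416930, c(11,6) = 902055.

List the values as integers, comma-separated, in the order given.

row 12: T[12][2]=11·10628640+3628800=120543840  T[12][3]=11·12753576+10628640=150917976  T[12][4]=11·8409500+12753576=105258076  T[12][5]=11·3416930+8409500=45995730  T[12][6]=11·902055+3416930=13339535
row 13: T[13][3]=12·150917976+120543840=1931559552  T[13][4]=12·105258076+150917976=1414014888  T[13][5]=12·45995730+105258076=657206836  T[13][6]=12·13339535+45995730=206070150
row 14: T[14][4]=13·1414014888+1931559552=20313753096  T[14][5]=13·657206836+1414014888=9957703756  T[14][6]=13·206070150+657206836=3336118786
row 15: T[15][5]=14·9957703756+20313753096=159721605680  T[15][6]=14·3336118786+9957703756=56663366760
Read c(15,5) = 159721605680, c(15,6) = 56663366760.

159721605680, 56663366760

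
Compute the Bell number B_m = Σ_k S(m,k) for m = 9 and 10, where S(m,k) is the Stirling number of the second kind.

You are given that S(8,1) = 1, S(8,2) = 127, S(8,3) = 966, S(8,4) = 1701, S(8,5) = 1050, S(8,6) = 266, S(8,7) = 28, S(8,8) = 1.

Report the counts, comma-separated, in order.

21147, 115975

[9] T[9,1]:1*1+0=1 · T[9,2]:2*127+1=255 · T[9,3]:3*966+127=3025 · T[9,4]:4*1701+966=7770 · T[9,5]:5*1050+1701=6951 · T[9,6]:6*266+1050=2646 · T[9,7]:7*28+266=462 · T[9,8]:8*1+28=36 · T[9,9]:9*0+1=1
[10] T[10,1]:1*1+0=1 · T[10,2]:2*255+1=511 · T[10,3]:3*3025+255=9330 · T[10,4]:4*7770+3025=34105 · T[10,5]:5*6951+7770=42525 · T[10,6]:6*2646+6951=22827 · T[10,7]:7*462+2646=5880 · T[10,8]:8*36+462=750 · T[10,9]:9*1+36=45 · T[10,10]:10*0+1=1
B_9 = ΣS(9,k) = 1+255+3025+7770+6951+2646+462+36+1 = 21147
B_10 = ΣS(10,k) = 1+511+9330+34105+42525+22827+5880+750+45+1 = 115975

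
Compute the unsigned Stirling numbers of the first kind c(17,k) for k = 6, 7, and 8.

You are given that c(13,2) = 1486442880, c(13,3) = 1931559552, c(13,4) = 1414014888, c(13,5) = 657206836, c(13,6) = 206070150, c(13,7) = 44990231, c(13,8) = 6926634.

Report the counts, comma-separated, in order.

18861567058880, 5374523477960, 1146901283528

r14: T_14,3=13×1931559552+1486442880=26596717056; T_14,4=13×1414014888+1931559552=20313753096; T_14,5=13×657206836+1414014888=9957703756; T_14,6=13×206070150+657206836=3336118786; T_14,7=13×44990231+206070150=790943153; T_14,8=13×6926634+44990231=135036473
r15: T_15,4=14×20313753096+26596717056=310989260400; T_15,5=14×9957703756+20313753096=159721605680; T_15,6=14×3336118786+9957703756=56663366760; T_15,7=14×790943153+3336118786=14409322928; T_15,8=14×135036473+790943153=2681453775
r16: T_16,5=15×159721605680+310989260400=2706813345600; T_16,6=15×56663366760+159721605680=1009672107080; T_16,7=15×14409322928+56663366760=272803210680; T_16,8=15×2681453775+14409322928=54631129553
r17: T_17,6=16×1009672107080+2706813345600=18861567058880; T_17,7=16×272803210680+1009672107080=5374523477960; T_17,8=16×54631129553+272803210680=1146901283528
Read c(17,6) = 18861567058880, c(17,7) = 5374523477960, c(17,8) = 1146901283528.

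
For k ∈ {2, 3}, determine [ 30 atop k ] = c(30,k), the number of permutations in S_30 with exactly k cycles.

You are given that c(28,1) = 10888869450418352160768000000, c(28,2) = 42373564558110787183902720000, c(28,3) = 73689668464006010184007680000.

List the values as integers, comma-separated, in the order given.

r29: T_29,1=28×10888869450418352160768000000+0=304888344611713860501504000000; T_29,2=28×42373564558110787183902720000+10888869450418352160768000000=1197348677077520393310044160000; T_29,3=28×73689668464006010184007680000+42373564558110787183902720000=2105684281550279072336117760000
r30: T_30,2=29×1197348677077520393310044160000+304888344611713860501504000000=35027999979859805266492784640000; T_30,3=29×2105684281550279072336117760000+1197348677077520393310044160000=62262192842035613491057459200000
Read c(30,2) = 35027999979859805266492784640000, c(30,3) = 62262192842035613491057459200000.

35027999979859805266492784640000, 62262192842035613491057459200000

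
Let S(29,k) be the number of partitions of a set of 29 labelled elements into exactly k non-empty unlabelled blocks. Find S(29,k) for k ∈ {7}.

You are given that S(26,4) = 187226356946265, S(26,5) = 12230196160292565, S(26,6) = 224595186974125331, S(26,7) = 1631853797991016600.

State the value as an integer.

i=27: T(27,5)=187226356946265+5·12230196160292565=61338207158409090 | T(27,6)=12230196160292565+6·224595186974125331=1359801318005044551 | T(27,7)=224595186974125331+7·1631853797991016600=11647571772911241531
i=28: T(28,6)=61338207158409090+6·1359801318005044551=8220146115188676396 | T(28,7)=1359801318005044551+7·11647571772911241531=82892803728383735268
i=29: T(29,7)=8220146115188676396+7·82892803728383735268=588469772213874823272
Read S(29,7) = 588469772213874823272.

588469772213874823272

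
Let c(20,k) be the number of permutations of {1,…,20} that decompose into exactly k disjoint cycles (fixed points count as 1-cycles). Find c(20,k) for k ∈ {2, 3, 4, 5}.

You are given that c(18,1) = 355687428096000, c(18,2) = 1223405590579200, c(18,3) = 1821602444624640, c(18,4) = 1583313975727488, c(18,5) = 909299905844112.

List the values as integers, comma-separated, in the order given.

@19  (19,1):355687428096000·18+0→6402373705728000, (19,2):1223405590579200·18+355687428096000→22376988058521600, (19,3):1821602444624640·18+1223405590579200→34012249593822720, (19,4):1583313975727488·18+1821602444624640→30321254007719424, (19,5):909299905844112·18+1583313975727488→17950712280921504
@20  (20,2):22376988058521600·19+6402373705728000→431565146817638400, (20,3):34012249593822720·19+22376988058521600→668609730341153280, (20,4):30321254007719424·19+34012249593822720→610116075740491776, (20,5):17950712280921504·19+30321254007719424→371384787345228000
Read c(20,2) = 431565146817638400, c(20,3) = 668609730341153280, c(20,4) = 610116075740491776, c(20,5) = 371384787345228000.

431565146817638400, 668609730341153280, 610116075740491776, 371384787345228000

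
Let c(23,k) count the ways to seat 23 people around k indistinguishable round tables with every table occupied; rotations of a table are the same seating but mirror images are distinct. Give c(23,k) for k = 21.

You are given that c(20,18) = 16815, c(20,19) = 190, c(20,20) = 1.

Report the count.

30107

r21: T_21,19=20×190+16815=20615; T_21,20=20×1+190=210; T_21,21=20×0+1=1
r22: T_22,20=21×210+20615=25025; T_22,21=21×1+210=231
r23: T_23,21=22×231+25025=30107
Read c(23,21) = 30107.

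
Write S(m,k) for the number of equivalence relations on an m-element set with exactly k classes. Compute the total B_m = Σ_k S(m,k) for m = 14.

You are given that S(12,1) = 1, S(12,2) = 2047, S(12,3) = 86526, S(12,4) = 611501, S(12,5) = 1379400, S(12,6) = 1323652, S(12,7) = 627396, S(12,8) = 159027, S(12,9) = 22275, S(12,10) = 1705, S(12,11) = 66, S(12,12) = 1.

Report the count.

190899322

@13  (13,1):1·1+0→1, (13,2):2047·2+1→4095, (13,3):86526·3+2047→261625, (13,4):611501·4+86526→2532530, (13,5):1379400·5+611501→7508501, (13,6):1323652·6+1379400→9321312, (13,7):627396·7+1323652→5715424, (13,8):159027·8+627396→1899612, (13,9):22275·9+159027→359502, (13,10):1705·10+22275→39325, (13,11):66·11+1705→2431, (13,12):1·12+66→78, (13,13):0·13+1→1
@14  (14,1):1·1+0→1, (14,2):4095·2+1→8191, (14,3):261625·3+4095→788970, (14,4):2532530·4+261625→10391745, (14,5):7508501·5+2532530→40075035, (14,6):9321312·6+7508501→63436373, (14,7):5715424·7+9321312→49329280, (14,8):1899612·8+5715424→20912320, (14,9):359502·9+1899612→5135130, (14,10):39325·10+359502→752752, (14,11):2431·11+39325→66066, (14,12):78·12+2431→3367, (14,13):1·13+78→91, (14,14):0·14+1→1
B_14 = ΣS(14,k) = 1+8191+788970+10391745+40075035+63436373+49329280+20912320+5135130+752752+66066+3367+91+1 = 190899322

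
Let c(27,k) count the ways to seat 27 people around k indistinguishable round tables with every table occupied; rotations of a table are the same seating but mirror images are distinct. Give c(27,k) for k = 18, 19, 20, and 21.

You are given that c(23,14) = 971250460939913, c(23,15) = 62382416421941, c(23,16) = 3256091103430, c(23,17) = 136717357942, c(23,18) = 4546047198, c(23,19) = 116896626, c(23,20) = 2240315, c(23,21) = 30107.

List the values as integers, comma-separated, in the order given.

r24: T_24,15=23×62382416421941+971250460939913=2406046038644556; T_24,16=23×3256091103430+62382416421941=137272511800831; T_24,17=23×136717357942+3256091103430=6400590336096; T_24,18=23×4546047198+136717357942=241276443496; T_24,19=23×116896626+4546047198=7234669596; T_24,20=23×2240315+116896626=168423871; T_24,21=23×30107+2240315=2932776
r25: T_25,16=24×137272511800831+2406046038644556=5700586321864500; T_25,17=24×6400590336096+137272511800831=290886679867135; T_25,18=24×241276443496+6400590336096=12191224980000; T_25,19=24×7234669596+241276443496=414908513800; T_25,20=24×168423871+7234669596=11276842500; T_25,21=24×2932776+168423871=238810495
r26: T_26,17=25×290886679867135+5700586321864500=12972753318542875; T_26,18=25×12191224980000+290886679867135=595667304367135; T_26,19=25×414908513800+12191224980000=22563937825000; T_26,20=25×11276842500+414908513800=696829576300; T_26,21=25×238810495+11276842500=17247104875
r27: T_27,18=26×595667304367135+12972753318542875=28460103232088385; T_27,19=26×22563937825000+595667304367135=1182329687817135; T_27,20=26×696829576300+22563937825000=40681506808800; T_27,21=26×17247104875+696829576300=1145254303050
Read c(27,18) = 28460103232088385, c(27,19) = 1182329687817135, c(27,20) = 40681506808800, c(27,21) = 1145254303050.

28460103232088385, 1182329687817135, 40681506808800, 1145254303050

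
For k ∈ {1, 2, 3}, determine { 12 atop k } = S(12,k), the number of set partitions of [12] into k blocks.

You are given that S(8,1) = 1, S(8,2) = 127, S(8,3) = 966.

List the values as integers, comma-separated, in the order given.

row 9: T[9][1]=1·1+0=1  T[9][2]=2·127+1=255  T[9][3]=3·966+127=3025
row 10: T[10][1]=1·1+0=1  T[10][2]=2·255+1=511  T[10][3]=3·3025+255=9330
row 11: T[11][1]=1·1+0=1  T[11][2]=2·511+1=1023  T[11][3]=3·9330+511=28501
row 12: T[12][1]=1·1+0=1  T[12][2]=2·1023+1=2047  T[12][3]=3·28501+1023=86526
Read S(12,1) = 1, S(12,2) = 2047, S(12,3) = 86526.

1, 2047, 86526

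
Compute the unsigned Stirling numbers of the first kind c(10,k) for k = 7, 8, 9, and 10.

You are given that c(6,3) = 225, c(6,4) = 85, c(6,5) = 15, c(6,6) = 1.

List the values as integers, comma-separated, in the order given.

row 7: T[7][4]=6·85+225=735  T[7][5]=6·15+85=175  T[7][6]=6·1+15=21  T[7][7]=6·0+1=1
row 8: T[8][5]=7·175+735=1960  T[8][6]=7·21+175=322  T[8][7]=7·1+21=28  T[8][8]=7·0+1=1
row 9: T[9][6]=8·322+1960=4536  T[9][7]=8·28+322=546  T[9][8]=8·1+28=36  T[9][9]=8·0+1=1
row 10: T[10][7]=9·546+4536=9450  T[10][8]=9·36+546=870  T[10][9]=9·1+36=45  T[10][10]=9·0+1=1
Read c(10,7) = 9450, c(10,8) = 870, c(10,9) = 45, c(10,10) = 1.

9450, 870, 45, 1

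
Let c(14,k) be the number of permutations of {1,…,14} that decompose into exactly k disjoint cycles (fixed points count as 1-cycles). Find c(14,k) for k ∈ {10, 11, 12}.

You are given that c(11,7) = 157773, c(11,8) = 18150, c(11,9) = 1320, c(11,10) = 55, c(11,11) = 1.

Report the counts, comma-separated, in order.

[12] T[12,8]:11*18150+157773=357423 · T[12,9]:11*1320+18150=32670 · T[12,10]:11*55+1320=1925 · T[12,11]:11*1+55=66 · T[12,12]:11*0+1=1
[13] T[13,9]:12*32670+357423=749463 · T[13,10]:12*1925+32670=55770 · T[13,11]:12*66+1925=2717 · T[13,12]:12*1+66=78
[14] T[14,10]:13*55770+749463=1474473 · T[14,11]:13*2717+55770=91091 · T[14,12]:13*78+2717=3731
Read c(14,10) = 1474473, c(14,11) = 91091, c(14,12) = 3731.

1474473, 91091, 3731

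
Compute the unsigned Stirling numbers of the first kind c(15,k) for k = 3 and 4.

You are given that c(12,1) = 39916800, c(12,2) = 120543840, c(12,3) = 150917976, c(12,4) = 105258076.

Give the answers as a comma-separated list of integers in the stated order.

392156797824, 310989260400

[13] T[13,1]:12*39916800+0=479001600 · T[13,2]:12*120543840+39916800=1486442880 · T[13,3]:12*150917976+120543840=1931559552 · T[13,4]:12*105258076+150917976=1414014888
[14] T[14,2]:13*1486442880+479001600=19802759040 · T[14,3]:13*1931559552+1486442880=26596717056 · T[14,4]:13*1414014888+1931559552=20313753096
[15] T[15,3]:14*26596717056+19802759040=392156797824 · T[15,4]:14*20313753096+26596717056=310989260400
Read c(15,3) = 392156797824, c(15,4) = 310989260400.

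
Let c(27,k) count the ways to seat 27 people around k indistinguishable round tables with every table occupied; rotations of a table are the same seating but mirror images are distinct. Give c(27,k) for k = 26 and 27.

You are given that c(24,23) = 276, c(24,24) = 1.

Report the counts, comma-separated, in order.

i=25: T(25,24)=276+24·1=300 | T(25,25)=1+24·0=1
i=26: T(26,25)=300+25·1=325 | T(26,26)=1+25·0=1
i=27: T(27,26)=325+26·1=351 | T(27,27)=1+26·0=1
Read c(27,26) = 351, c(27,27) = 1.

351, 1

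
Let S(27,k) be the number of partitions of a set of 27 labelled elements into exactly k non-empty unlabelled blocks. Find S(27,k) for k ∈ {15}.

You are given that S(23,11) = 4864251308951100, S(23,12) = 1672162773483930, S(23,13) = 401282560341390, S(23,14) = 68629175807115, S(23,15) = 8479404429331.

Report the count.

1834634071262848260

@24  (24,12):1672162773483930·12+4864251308951100→24930204590758260, (24,13):401282560341390·13+1672162773483930→6888836057922000, (24,14):68629175807115·14+401282560341390→1362091021641000, (24,15):8479404429331·15+68629175807115→195820242247080
@25  (25,13):6888836057922000·13+24930204590758260→114485073343744260, (25,14):1362091021641000·14+6888836057922000→25958110360896000, (25,15):195820242247080·15+1362091021641000→4299394655347200
@26  (26,14):25958110360896000·14+114485073343744260→477898618396288260, (26,15):4299394655347200·15+25958110360896000→90449030191104000
@27  (27,15):90449030191104000·15+477898618396288260→1834634071262848260
Read S(27,15) = 1834634071262848260.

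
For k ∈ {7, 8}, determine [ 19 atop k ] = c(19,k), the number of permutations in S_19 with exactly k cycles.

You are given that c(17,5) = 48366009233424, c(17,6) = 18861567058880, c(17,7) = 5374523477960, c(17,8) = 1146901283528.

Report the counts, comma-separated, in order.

r18: T_18,6=17×18861567058880+48366009233424=369012649234384; T_18,7=17×5374523477960+18861567058880=110228466184200; T_18,8=17×1146901283528+5374523477960=24871845297936
r19: T_19,7=18×110228466184200+369012649234384=2353125040549984; T_19,8=18×24871845297936+110228466184200=557921681547048
Read c(19,7) = 2353125040549984, c(19,8) = 557921681547048.

2353125040549984, 557921681547048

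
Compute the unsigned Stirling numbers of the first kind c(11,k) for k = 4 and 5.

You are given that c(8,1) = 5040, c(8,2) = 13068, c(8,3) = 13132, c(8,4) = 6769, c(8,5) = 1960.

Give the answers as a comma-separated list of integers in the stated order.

8409500, 3416930

r9: T_9,2=8×13068+5040=109584; T_9,3=8×13132+13068=118124; T_9,4=8×6769+13132=67284; T_9,5=8×1960+6769=22449
r10: T_10,3=9×118124+109584=1172700; T_10,4=9×67284+118124=723680; T_10,5=9×22449+67284=269325
r11: T_11,4=10×723680+1172700=8409500; T_11,5=10×269325+723680=3416930
Read c(11,4) = 8409500, c(11,5) = 3416930.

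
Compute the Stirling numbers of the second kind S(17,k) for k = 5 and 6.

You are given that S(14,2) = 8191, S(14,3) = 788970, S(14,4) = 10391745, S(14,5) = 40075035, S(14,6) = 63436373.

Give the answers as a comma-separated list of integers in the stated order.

5652751651, 17505749898

r15: T_15,3=3×788970+8191=2375101; T_15,4=4×10391745+788970=42355950; T_15,5=5×40075035+10391745=210766920; T_15,6=6×63436373+40075035=420693273
r16: T_16,4=4×42355950+2375101=171798901; T_16,5=5×210766920+42355950=1096190550; T_16,6=6×420693273+210766920=2734926558
r17: T_17,5=5×1096190550+171798901=5652751651; T_17,6=6×2734926558+1096190550=17505749898
Read S(17,5) = 5652751651, S(17,6) = 17505749898.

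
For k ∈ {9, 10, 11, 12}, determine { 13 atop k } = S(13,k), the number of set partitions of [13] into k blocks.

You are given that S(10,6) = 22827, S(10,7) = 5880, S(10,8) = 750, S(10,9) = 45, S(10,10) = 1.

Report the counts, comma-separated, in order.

[11] T[11,7]:7*5880+22827=63987 · T[11,8]:8*750+5880=11880 · T[11,9]:9*45+750=1155 · T[11,10]:10*1+45=55 · T[11,11]:11*0+1=1
[12] T[12,8]:8*11880+63987=159027 · T[12,9]:9*1155+11880=22275 · T[12,10]:10*55+1155=1705 · T[12,11]:11*1+55=66 · T[12,12]:12*0+1=1
[13] T[13,9]:9*22275+159027=359502 · T[13,10]:10*1705+22275=39325 · T[13,11]:11*66+1705=2431 · T[13,12]:12*1+66=78
Read S(13,9) = 359502, S(13,10) = 39325, S(13,11) = 2431, S(13,12) = 78.

359502, 39325, 2431, 78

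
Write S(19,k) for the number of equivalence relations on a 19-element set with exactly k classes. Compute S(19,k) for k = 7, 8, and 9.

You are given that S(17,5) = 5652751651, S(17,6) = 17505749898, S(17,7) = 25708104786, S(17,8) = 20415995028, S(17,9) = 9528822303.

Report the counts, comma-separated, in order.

r18: T_18,6=6×17505749898+5652751651=110687251039; T_18,7=7×25708104786+17505749898=197462483400; T_18,8=8×20415995028+25708104786=189036065010; T_18,9=9×9528822303+20415995028=106175395755
r19: T_19,7=7×197462483400+110687251039=1492924634839; T_19,8=8×189036065010+197462483400=1709751003480; T_19,9=9×106175395755+189036065010=1144614626805
Read S(19,7) = 1492924634839, S(19,8) = 1709751003480, S(19,9) = 1144614626805.

1492924634839, 1709751003480, 1144614626805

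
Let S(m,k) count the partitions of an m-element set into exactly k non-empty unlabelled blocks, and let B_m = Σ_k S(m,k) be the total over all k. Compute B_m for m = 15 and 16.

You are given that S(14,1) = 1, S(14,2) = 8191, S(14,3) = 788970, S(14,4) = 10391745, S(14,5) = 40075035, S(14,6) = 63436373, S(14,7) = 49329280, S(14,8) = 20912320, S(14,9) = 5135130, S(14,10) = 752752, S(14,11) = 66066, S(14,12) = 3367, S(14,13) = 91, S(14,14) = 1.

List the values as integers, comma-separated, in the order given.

1382958545, 10480142147

row 15: T[15][1]=1·1+0=1  T[15][2]=2·8191+1=16383  T[15][3]=3·788970+8191=2375101  T[15][4]=4·10391745+788970=42355950  T[15][5]=5·40075035+10391745=210766920  T[15][6]=6·63436373+40075035=420693273  T[15][7]=7·49329280+63436373=408741333  T[15][8]=8·20912320+49329280=216627840  T[15][9]=9·5135130+20912320=67128490  T[15][10]=10·752752+5135130=12662650  T[15][11]=11·66066+752752=1479478  T[15][12]=12·3367+66066=106470  T[15][13]=13·91+3367=4550  T[15][14]=14·1+91=105  T[15][15]=15·0+1=1
row 16: T[16][1]=1·1+0=1  T[16][2]=2·16383+1=32767  T[16][3]=3·2375101+16383=7141686  T[16][4]=4·42355950+2375101=171798901  T[16][5]=5·210766920+42355950=1096190550  T[16][6]=6·420693273+210766920=2734926558  T[16][7]=7·408741333+420693273=3281882604  T[16][8]=8·216627840+408741333=2141764053  T[16][9]=9·67128490+216627840=820784250  T[16][10]=10·12662650+67128490=193754990  T[16][11]=11·1479478+12662650=28936908  T[16][12]=12·106470+1479478=2757118  T[16][13]=13·4550+106470=165620  T[16][14]=14·105+4550=6020  T[16][15]=15·1+105=120  T[16][16]=16·0+1=1
B_15 = ΣS(15,k) = 1+16383+2375101+42355950+210766920+420693273+408741333+216627840+67128490+12662650+1479478+106470+4550+105+1 = 1382958545
B_16 = ΣS(16,k) = 1+32767+7141686+171798901+1096190550+2734926558+3281882604+2141764053+820784250+193754990+28936908+2757118+165620+6020+120+1 = 10480142147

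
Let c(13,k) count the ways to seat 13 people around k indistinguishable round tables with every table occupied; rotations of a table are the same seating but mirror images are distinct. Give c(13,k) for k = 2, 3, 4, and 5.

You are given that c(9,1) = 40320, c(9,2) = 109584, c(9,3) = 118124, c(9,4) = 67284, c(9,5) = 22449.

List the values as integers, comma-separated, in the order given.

1486442880, 1931559552, 1414014888, 657206836

i=10: T(10,1)=0+9·40320=362880 | T(10,2)=40320+9·109584=1026576 | T(10,3)=109584+9·118124=1172700 | T(10,4)=118124+9·67284=723680 | T(10,5)=67284+9·22449=269325
i=11: T(11,1)=0+10·362880=3628800 | T(11,2)=362880+10·1026576=10628640 | T(11,3)=1026576+10·1172700=12753576 | T(11,4)=1172700+10·723680=8409500 | T(11,5)=723680+10·269325=3416930
i=12: T(12,1)=0+11·3628800=39916800 | T(12,2)=3628800+11·10628640=120543840 | T(12,3)=10628640+11·12753576=150917976 | T(12,4)=12753576+11·8409500=105258076 | T(12,5)=8409500+11·3416930=45995730
i=13: T(13,2)=39916800+12·120543840=1486442880 | T(13,3)=120543840+12·150917976=1931559552 | T(13,4)=150917976+12·105258076=1414014888 | T(13,5)=105258076+12·45995730=657206836
Read c(13,2) = 1486442880, c(13,3) = 1931559552, c(13,4) = 1414014888, c(13,5) = 657206836.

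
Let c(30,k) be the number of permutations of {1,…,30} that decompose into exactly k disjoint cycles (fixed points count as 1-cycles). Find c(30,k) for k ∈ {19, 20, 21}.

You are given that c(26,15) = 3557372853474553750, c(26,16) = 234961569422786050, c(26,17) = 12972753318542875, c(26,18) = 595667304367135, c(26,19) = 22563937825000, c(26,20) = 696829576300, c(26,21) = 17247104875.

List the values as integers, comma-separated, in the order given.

r27: T_27,16=26×234961569422786050+3557372853474553750=9666373658466991050; T_27,17=26×12972753318542875+234961569422786050=572253155704900800; T_27,18=26×595667304367135+12972753318542875=28460103232088385; T_27,19=26×22563937825000+595667304367135=1182329687817135; T_27,20=26×696829576300+22563937825000=40681506808800; T_27,21=26×17247104875+696829576300=1145254303050
r28: T_28,17=27×572253155704900800+9666373658466991050=25117208862499312650; T_28,18=27×28460103232088385+572253155704900800=1340675942971287195; T_28,19=27×1182329687817135+28460103232088385=60383004803151030; T_28,20=27×40681506808800+1182329687817135=2280730371654735; T_28,21=27×1145254303050+40681506808800=71603372991150
r29: T_29,18=28×1340675942971287195+25117208862499312650=62656135265695354110; T_29,19=28×60383004803151030+1340675942971287195=3031400077459516035; T_29,20=28×2280730371654735+60383004803151030=124243455209483610; T_29,21=28×71603372991150+2280730371654735=4285624815406935
r30: T_30,19=29×3031400077459516035+62656135265695354110=150566737512021319125; T_30,20=29×124243455209483610+3031400077459516035=6634460278534540725; T_30,21=29×4285624815406935+124243455209483610=248526574856284725
Read c(30,19) = 150566737512021319125, c(30,20) = 6634460278534540725, c(30,21) = 248526574856284725.

150566737512021319125, 6634460278534540725, 248526574856284725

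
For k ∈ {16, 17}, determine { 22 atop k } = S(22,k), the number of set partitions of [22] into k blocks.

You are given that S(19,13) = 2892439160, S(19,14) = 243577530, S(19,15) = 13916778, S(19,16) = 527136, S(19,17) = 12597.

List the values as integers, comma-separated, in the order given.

26046574004, 1404142047

r20: T_20,14=14×243577530+2892439160=6302524580; T_20,15=15×13916778+243577530=452329200; T_20,16=16×527136+13916778=22350954; T_20,17=17×12597+527136=741285
r21: T_21,15=15×452329200+6302524580=13087462580; T_21,16=16×22350954+452329200=809944464; T_21,17=17×741285+22350954=34952799
r22: T_22,16=16×809944464+13087462580=26046574004; T_22,17=17×34952799+809944464=1404142047
Read S(22,16) = 26046574004, S(22,17) = 1404142047.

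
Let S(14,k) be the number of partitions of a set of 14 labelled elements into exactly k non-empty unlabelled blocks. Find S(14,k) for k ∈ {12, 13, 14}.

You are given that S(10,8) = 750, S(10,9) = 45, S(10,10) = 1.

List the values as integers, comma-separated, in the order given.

3367, 91, 1

r11: T_11,9=9×45+750=1155; T_11,10=10×1+45=55; T_11,11=11×0+1=1
r12: T_12,10=10×55+1155=1705; T_12,11=11×1+55=66; T_12,12=12×0+1=1
r13: T_13,11=11×66+1705=2431; T_13,12=12×1+66=78; T_13,13=13×0+1=1
r14: T_14,12=12×78+2431=3367; T_14,13=13×1+78=91; T_14,14=14×0+1=1
Read S(14,12) = 3367, S(14,13) = 91, S(14,14) = 1.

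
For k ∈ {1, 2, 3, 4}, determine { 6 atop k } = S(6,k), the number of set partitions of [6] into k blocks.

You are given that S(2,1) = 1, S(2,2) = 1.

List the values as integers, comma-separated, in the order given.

[3] T[3,1]:1*1+0=1 · T[3,2]:2*1+1=3 · T[3,3]:3*0+1=1
[4] T[4,1]:1*1+0=1 · T[4,2]:2*3+1=7 · T[4,3]:3*1+3=6 · T[4,4]:4*0+1=1
[5] T[5,1]:1*1+0=1 · T[5,2]:2*7+1=15 · T[5,3]:3*6+7=25 · T[5,4]:4*1+6=10
[6] T[6,1]:1*1+0=1 · T[6,2]:2*15+1=31 · T[6,3]:3*25+15=90 · T[6,4]:4*10+25=65
Read S(6,1) = 1, S(6,2) = 31, S(6,3) = 90, S(6,4) = 65.

1, 31, 90, 65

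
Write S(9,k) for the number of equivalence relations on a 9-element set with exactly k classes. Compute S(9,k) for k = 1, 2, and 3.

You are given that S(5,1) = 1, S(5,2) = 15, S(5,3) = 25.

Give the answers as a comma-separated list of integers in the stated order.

[6] T[6,1]:1*1+0=1 · T[6,2]:2*15+1=31 · T[6,3]:3*25+15=90
[7] T[7,1]:1*1+0=1 · T[7,2]:2*31+1=63 · T[7,3]:3*90+31=301
[8] T[8,1]:1*1+0=1 · T[8,2]:2*63+1=127 · T[8,3]:3*301+63=966
[9] T[9,1]:1*1+0=1 · T[9,2]:2*127+1=255 · T[9,3]:3*966+127=3025
Read S(9,1) = 1, S(9,2) = 255, S(9,3) = 3025.

1, 255, 3025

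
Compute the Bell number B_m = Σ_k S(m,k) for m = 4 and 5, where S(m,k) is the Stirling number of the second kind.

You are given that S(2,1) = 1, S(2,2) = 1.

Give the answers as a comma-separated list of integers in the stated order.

@3  (3,1):1·1+0→1, (3,2):1·2+1→3, (3,3):0·3+1→1
@4  (4,1):1·1+0→1, (4,2):3·2+1→7, (4,3):1·3+3→6, (4,4):0·4+1→1
@5  (5,1):1·1+0→1, (5,2):7·2+1→15, (5,3):6·3+7→25, (5,4):1·4+6→10, (5,5):0·5+1→1
B_4 = ΣS(4,k) = 1+7+6+1 = 15
B_5 = ΣS(5,k) = 1+15+25+10+1 = 52

15, 52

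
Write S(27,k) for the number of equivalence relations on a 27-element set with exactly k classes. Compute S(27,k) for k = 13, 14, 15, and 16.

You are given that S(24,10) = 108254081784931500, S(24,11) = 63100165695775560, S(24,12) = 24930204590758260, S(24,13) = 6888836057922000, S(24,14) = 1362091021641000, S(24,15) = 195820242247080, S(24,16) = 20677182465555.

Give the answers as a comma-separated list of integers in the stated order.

row 25: T[25][11]=11·63100165695775560+108254081784931500=802355904438462660  T[25][12]=12·24930204590758260+63100165695775560=362262620784874680  T[25][13]=13·6888836057922000+24930204590758260=114485073343744260  T[25][14]=14·1362091021641000+6888836057922000=25958110360896000  T[25][15]=15·195820242247080+1362091021641000=4299394655347200  T[25][16]=16·20677182465555+195820242247080=526655161695960
row 26: T[26][12]=12·362262620784874680+802355904438462660=5149507353856958820  T[26][13]=13·114485073343744260+362262620784874680=1850568574253550060  T[26][14]=14·25958110360896000+114485073343744260=477898618396288260  T[26][15]=15·4299394655347200+25958110360896000=90449030191104000  T[26][16]=16·526655161695960+4299394655347200=12725877242482560
row 27: T[27][13]=13·1850568574253550060+5149507353856958820=29206898819153109600  T[27][14]=14·477898618396288260+1850568574253550060=8541149231801585700  T[27][15]=15·90449030191104000+477898618396288260=1834634071262848260  T[27][16]=16·12725877242482560+90449030191104000=294063066070824960
Read S(27,13) = 29206898819153109600, S(27,14) = 8541149231801585700, S(27,15) = 1834634071262848260, S(27,16) = 294063066070824960.

29206898819153109600, 8541149231801585700, 1834634071262848260, 294063066070824960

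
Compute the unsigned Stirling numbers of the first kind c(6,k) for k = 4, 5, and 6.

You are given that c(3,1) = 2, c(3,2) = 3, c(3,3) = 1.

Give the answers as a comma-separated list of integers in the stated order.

85, 15, 1

@4  (4,2):3·3+2→11, (4,3):1·3+3→6, (4,4):0·3+1→1
@5  (5,3):6·4+11→35, (5,4):1·4+6→10, (5,5):0·4+1→1
@6  (6,4):10·5+35→85, (6,5):1·5+10→15, (6,6):0·5+1→1
Read c(6,4) = 85, c(6,5) = 15, c(6,6) = 1.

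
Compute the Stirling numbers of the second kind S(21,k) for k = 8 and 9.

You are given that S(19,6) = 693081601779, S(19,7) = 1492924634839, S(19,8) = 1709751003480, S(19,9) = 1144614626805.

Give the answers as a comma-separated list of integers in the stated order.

i=20: T(20,7)=693081601779+7·1492924634839=11143554045652 | T(20,8)=1492924634839+8·1709751003480=15170932662679 | T(20,9)=1709751003480+9·1144614626805=12011282644725
i=21: T(21,8)=11143554045652+8·15170932662679=132511015347084 | T(21,9)=15170932662679+9·12011282644725=123272476465204
Read S(21,8) = 132511015347084, S(21,9) = 123272476465204.

132511015347084, 123272476465204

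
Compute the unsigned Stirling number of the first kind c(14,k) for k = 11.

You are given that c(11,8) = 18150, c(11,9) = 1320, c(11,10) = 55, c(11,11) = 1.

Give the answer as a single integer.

row 12: T[12][9]=11·1320+18150=32670  T[12][10]=11·55+1320=1925  T[12][11]=11·1+55=66
row 13: T[13][10]=12·1925+32670=55770  T[13][11]=12·66+1925=2717
row 14: T[14][11]=13·2717+55770=91091
Read c(14,11) = 91091.

91091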